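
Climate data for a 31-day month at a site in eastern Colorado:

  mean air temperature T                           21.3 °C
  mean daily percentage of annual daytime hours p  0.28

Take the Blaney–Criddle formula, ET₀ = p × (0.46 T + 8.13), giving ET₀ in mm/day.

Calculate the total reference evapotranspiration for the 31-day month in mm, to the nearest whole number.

156 mm

ET₀ = 0.28 × (0.46 × 21.3 + 8.13) = 0.28 × 17.928 = 5.0198 mm/d
Monthly total = 5.0198 × 31 = 155.614 mm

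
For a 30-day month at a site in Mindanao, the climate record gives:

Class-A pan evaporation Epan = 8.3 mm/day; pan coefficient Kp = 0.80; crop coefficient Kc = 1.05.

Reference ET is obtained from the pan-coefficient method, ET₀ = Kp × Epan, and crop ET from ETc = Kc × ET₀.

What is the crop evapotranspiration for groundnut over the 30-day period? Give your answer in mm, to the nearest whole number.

209 mm

ET₀ = 0.80 × 8.3 = 6.6400 mm/d
ETc = Kc × ET₀ = 1.05 × 6.6400 = 6.9720 mm/d
Over 30 days: 6.9720 × 30 = 209.160 mm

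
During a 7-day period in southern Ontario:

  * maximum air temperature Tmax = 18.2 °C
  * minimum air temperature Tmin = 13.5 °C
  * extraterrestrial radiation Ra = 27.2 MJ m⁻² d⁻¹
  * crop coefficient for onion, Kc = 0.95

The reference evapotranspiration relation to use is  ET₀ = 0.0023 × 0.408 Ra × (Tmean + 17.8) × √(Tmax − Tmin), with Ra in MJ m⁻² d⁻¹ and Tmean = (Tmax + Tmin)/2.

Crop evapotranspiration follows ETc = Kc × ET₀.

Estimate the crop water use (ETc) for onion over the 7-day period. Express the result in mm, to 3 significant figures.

12.4 mm

Tmean = (18.2 + 13.5)/2 = 15.85 °C
0.408 Ra = 0.408 × 27.2 = 11.0976 mm/d equivalent
ET₀ = 0.0023 × 11.0976 × (15.85 + 17.8) × √4.7 = 0.0023 × 11.0976 × 33.65 × 2.1679 = 1.8620 mm/d
ETc = Kc × ET₀ = 0.95 × 1.8620 = 1.7689 mm/d
Over 7 days: 1.7689 × 7 = 12.382 mm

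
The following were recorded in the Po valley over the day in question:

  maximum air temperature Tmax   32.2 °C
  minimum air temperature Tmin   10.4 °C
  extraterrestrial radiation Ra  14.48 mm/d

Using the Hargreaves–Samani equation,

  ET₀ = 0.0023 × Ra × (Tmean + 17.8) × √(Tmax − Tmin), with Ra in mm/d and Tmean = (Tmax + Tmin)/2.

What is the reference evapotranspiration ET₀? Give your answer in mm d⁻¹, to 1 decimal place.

Tmean = (32.2 + 10.4)/2 = 21.30 °C
ET₀ = 0.0023 × 14.48 × (21.30 + 17.8) × √21.8 = 0.0023 × 14.48 × 39.10 × 4.6690 = 6.0799 mm/d

6.1 mm d⁻¹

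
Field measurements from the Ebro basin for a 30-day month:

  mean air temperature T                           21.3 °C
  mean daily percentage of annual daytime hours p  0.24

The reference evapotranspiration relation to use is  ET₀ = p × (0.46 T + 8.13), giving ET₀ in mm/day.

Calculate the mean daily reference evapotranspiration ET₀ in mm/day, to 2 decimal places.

ET₀ = 0.24 × (0.46 × 21.3 + 8.13) = 0.24 × 17.928 = 4.3027 mm/d

4.30 mm/day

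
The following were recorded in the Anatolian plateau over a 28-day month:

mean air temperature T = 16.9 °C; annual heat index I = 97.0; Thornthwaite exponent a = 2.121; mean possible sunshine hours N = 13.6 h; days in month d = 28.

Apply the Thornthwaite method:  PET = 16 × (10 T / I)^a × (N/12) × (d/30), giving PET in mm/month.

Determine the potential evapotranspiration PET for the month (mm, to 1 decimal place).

54.9 mm

10T/I = 10 × 16.9 / 97.0 = 1.7423
(10T/I)^a = 1.7423^2.121 = 3.2465
Uncorrected PET = 16 × 3.2465 = 51.944 mm
Correction = (N/12)(d/30) = (13.6/12)(28/30) = 1.0578
PET = 51.944 × 1.0578 = 54.946 mm/month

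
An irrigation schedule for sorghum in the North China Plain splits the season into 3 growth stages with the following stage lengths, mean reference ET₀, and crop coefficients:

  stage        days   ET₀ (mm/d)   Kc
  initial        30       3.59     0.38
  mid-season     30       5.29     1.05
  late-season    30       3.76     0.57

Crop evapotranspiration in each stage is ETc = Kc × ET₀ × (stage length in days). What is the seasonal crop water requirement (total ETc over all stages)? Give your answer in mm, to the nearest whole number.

272 mm

initial: 0.38 × 3.59 × 30 = 40.93 mm
mid-season: 1.05 × 5.29 × 30 = 166.64 mm
late-season: 0.57 × 3.76 × 30 = 64.30 mm
Seasonal total = 271.87 mm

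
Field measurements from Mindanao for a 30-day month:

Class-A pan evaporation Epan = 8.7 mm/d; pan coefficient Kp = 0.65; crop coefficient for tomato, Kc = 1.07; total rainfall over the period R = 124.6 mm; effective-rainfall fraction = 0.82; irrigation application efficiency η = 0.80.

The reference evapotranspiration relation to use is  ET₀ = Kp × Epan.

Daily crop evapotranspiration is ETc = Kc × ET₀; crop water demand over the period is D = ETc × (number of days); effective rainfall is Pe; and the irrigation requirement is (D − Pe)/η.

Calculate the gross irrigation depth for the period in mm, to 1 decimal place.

99.2 mm

ET₀ = 0.65 × 8.7 = 5.6550 mm/d
ETc = Kc × ET₀ = 1.07 × 5.6550 = 6.0509 mm/d
Crop demand D = ETc × 30 d = 6.0509 × 30 = 181.527 mm
Pe = 0.82 × 124.6 = 102.172 mm
D − Pe = 181.527 − 102.172 = 79.355 mm
Gross irrigation = 79.355 / 0.80 = 99.194 mm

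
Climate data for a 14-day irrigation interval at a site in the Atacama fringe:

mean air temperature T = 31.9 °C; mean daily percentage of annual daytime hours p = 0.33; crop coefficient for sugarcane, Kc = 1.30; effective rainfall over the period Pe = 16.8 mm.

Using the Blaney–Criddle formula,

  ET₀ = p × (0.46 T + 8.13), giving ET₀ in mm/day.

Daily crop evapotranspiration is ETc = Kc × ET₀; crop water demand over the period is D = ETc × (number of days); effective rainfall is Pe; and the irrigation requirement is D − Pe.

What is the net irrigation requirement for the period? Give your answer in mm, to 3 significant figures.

ET₀ = 0.33 × (0.46 × 31.9 + 8.13) = 0.33 × 22.804 = 7.5253 mm/d
ETc = Kc × ET₀ = 1.30 × 7.5253 = 9.7829 mm/d
Crop demand D = ETc × 14 d = 9.7829 × 14 = 136.961 mm
D − Pe = 136.961 − 16.8 = 120.161 mm

120 mm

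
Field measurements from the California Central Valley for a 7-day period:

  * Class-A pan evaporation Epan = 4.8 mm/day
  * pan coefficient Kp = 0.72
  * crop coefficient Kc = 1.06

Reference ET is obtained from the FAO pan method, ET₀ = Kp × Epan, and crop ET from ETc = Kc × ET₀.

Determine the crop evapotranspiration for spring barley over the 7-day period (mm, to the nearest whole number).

ET₀ = 0.72 × 4.8 = 3.4560 mm/d
ETc = Kc × ET₀ = 1.06 × 3.4560 = 3.6634 mm/d
Over 7 days: 3.6634 × 7 = 25.644 mm

26 mm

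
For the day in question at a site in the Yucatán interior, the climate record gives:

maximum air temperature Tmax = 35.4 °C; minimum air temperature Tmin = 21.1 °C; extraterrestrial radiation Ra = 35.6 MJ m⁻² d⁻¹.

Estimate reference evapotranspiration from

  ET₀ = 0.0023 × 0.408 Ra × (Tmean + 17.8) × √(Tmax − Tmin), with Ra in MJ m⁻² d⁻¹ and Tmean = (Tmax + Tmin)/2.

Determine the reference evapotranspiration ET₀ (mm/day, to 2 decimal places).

5.82 mm/day

Tmean = (35.4 + 21.1)/2 = 28.25 °C
0.408 Ra = 0.408 × 35.6 = 14.5248 mm/d equivalent
ET₀ = 0.0023 × 14.5248 × (28.25 + 17.8) × √14.3 = 0.0023 × 14.5248 × 46.05 × 3.7815 = 5.8174 mm/d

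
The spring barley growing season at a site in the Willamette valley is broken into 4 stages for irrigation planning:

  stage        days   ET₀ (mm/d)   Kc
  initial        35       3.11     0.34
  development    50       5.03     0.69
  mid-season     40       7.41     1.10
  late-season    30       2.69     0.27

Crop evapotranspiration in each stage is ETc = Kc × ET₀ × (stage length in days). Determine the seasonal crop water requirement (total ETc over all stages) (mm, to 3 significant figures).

initial: 0.34 × 3.11 × 35 = 37.01 mm
development: 0.69 × 5.03 × 50 = 173.54 mm
mid-season: 1.10 × 7.41 × 40 = 326.04 mm
late-season: 0.27 × 2.69 × 30 = 21.79 mm
Seasonal total = 558.38 mm

558 mm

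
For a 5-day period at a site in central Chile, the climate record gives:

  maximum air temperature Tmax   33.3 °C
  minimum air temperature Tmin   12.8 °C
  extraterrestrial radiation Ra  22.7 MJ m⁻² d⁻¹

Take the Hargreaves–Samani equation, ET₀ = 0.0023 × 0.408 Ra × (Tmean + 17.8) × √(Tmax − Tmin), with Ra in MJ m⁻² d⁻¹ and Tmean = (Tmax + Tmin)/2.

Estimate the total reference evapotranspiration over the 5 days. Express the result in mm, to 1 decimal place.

Tmean = (33.3 + 12.8)/2 = 23.05 °C
0.408 Ra = 0.408 × 22.7 = 9.2616 mm/d equivalent
ET₀ = 0.0023 × 9.2616 × (23.05 + 17.8) × √20.5 = 0.0023 × 9.2616 × 40.85 × 4.5277 = 3.9399 mm/d
Over 5 days: 3.9399 × 5 = 19.700 mm

19.7 mm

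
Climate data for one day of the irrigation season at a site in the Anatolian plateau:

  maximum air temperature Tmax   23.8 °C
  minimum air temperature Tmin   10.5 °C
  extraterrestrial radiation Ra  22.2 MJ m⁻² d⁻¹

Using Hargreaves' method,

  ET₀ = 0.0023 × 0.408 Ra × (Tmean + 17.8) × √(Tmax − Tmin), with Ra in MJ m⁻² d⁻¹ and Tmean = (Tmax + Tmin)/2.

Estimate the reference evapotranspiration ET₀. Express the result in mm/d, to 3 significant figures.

Tmean = (23.8 + 10.5)/2 = 17.15 °C
0.408 Ra = 0.408 × 22.2 = 9.0576 mm/d equivalent
ET₀ = 0.0023 × 9.0576 × (17.15 + 17.8) × √13.3 = 0.0023 × 9.0576 × 34.95 × 3.6469 = 2.6553 mm/d

2.66 mm/d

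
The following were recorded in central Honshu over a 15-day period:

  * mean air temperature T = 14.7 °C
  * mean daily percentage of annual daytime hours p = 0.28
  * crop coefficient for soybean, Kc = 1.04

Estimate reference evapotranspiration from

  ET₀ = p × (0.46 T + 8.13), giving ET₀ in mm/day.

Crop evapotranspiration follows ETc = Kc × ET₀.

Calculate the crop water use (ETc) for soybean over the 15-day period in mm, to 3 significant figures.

ET₀ = 0.28 × (0.46 × 14.7 + 8.13) = 0.28 × 14.892 = 4.1698 mm/d
ETc = Kc × ET₀ = 1.04 × 4.1698 = 4.3366 mm/d
Over 15 days: 4.3366 × 15 = 65.049 mm

65.0 mm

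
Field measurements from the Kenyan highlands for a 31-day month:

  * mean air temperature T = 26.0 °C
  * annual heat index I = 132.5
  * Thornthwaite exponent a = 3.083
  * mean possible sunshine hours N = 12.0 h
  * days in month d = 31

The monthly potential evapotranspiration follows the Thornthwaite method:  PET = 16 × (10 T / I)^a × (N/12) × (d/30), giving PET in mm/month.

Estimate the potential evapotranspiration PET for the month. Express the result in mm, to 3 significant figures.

10T/I = 10 × 26.0 / 132.5 = 1.9623
(10T/I)^a = 1.9623^3.083 = 7.9909
Uncorrected PET = 16 × 7.9909 = 127.854 mm
Correction = (N/12)(d/30) = (12.0/12)(31/30) = 1.0333
PET = 127.854 × 1.0333 = 132.112 mm/month

132 mm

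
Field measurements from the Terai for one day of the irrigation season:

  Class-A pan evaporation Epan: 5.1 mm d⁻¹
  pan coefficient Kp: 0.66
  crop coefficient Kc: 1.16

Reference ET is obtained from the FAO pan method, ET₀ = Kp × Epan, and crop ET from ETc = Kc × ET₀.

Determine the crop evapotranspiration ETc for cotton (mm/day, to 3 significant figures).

3.90 mm/day

ET₀ = 0.66 × 5.1 = 3.3660 mm/d
ETc = Kc × ET₀ = 1.16 × 3.3660 = 3.9046 mm/d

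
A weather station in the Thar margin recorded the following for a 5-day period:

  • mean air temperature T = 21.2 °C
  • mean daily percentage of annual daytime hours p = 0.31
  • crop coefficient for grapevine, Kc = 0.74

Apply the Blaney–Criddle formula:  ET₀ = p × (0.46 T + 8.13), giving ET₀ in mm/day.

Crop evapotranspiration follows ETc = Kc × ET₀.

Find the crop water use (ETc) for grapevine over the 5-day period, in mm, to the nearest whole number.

21 mm

ET₀ = 0.31 × (0.46 × 21.2 + 8.13) = 0.31 × 17.882 = 5.5434 mm/d
ETc = Kc × ET₀ = 0.74 × 5.5434 = 4.1021 mm/d
Over 5 days: 4.1021 × 5 = 20.511 mm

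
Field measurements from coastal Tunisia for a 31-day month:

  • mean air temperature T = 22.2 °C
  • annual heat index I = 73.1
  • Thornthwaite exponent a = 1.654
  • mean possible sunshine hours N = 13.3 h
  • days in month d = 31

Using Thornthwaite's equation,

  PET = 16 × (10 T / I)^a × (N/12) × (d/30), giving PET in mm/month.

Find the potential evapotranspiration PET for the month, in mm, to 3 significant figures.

10T/I = 10 × 22.2 / 73.1 = 3.0369
(10T/I)^a = 3.0369^1.654 = 6.2797
Uncorrected PET = 16 × 6.2797 = 100.475 mm
Correction = (N/12)(d/30) = (13.3/12)(31/30) = 1.1453
PET = 100.475 × 1.1453 = 115.074 mm/month

115 mm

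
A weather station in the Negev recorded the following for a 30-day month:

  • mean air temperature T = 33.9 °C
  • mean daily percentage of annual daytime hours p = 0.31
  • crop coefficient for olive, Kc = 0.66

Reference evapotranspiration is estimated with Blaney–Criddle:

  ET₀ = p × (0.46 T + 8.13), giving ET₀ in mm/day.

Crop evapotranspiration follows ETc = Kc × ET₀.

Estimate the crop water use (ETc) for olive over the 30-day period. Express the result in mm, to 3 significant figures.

146 mm

ET₀ = 0.31 × (0.46 × 33.9 + 8.13) = 0.31 × 23.724 = 7.3544 mm/d
ETc = Kc × ET₀ = 0.66 × 7.3544 = 4.8539 mm/d
Over 30 days: 4.8539 × 30 = 145.617 mm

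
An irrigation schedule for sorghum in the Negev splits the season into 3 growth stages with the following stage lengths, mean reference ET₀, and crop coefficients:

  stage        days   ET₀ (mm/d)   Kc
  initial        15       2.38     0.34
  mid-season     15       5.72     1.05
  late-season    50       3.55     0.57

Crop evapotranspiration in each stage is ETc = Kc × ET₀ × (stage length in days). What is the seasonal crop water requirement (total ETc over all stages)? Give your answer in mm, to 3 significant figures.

203 mm

initial: 0.34 × 2.38 × 15 = 12.14 mm
mid-season: 1.05 × 5.72 × 15 = 90.09 mm
late-season: 0.57 × 3.55 × 50 = 101.18 mm
Seasonal total = 203.41 mm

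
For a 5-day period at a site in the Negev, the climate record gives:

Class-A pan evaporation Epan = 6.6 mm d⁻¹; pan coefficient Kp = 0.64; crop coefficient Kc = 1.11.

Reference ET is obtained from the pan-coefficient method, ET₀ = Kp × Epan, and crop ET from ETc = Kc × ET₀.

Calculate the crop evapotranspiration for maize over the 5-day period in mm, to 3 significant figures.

23.4 mm

ET₀ = 0.64 × 6.6 = 4.2240 mm/d
ETc = Kc × ET₀ = 1.11 × 4.2240 = 4.6886 mm/d
Over 5 days: 4.6886 × 5 = 23.443 mm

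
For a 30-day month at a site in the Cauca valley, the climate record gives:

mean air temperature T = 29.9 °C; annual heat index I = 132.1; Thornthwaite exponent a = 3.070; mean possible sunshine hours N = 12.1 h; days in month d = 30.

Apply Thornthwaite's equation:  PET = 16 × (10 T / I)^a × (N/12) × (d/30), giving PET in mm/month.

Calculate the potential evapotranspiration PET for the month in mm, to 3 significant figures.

10T/I = 10 × 29.9 / 132.1 = 2.2634
(10T/I)^a = 2.2634^3.070 = 12.2777
Uncorrected PET = 16 × 12.2777 = 196.443 mm
Correction = (N/12)(d/30) = (12.1/12)(30/30) = 1.0083
PET = 196.443 × 1.0083 = 198.073 mm/month

198 mm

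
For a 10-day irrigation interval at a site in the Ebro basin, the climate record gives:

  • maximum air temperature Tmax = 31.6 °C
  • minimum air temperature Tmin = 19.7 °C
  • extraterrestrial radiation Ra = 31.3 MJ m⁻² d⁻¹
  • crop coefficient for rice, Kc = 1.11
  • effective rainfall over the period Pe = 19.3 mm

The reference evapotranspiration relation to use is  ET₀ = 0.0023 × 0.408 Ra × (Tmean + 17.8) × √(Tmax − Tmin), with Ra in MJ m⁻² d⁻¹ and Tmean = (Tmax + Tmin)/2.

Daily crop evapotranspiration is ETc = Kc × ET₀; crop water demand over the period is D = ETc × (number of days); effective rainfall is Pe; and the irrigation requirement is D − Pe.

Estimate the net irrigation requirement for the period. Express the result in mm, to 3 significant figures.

Tmean = (31.6 + 19.7)/2 = 25.65 °C
0.408 Ra = 0.408 × 31.3 = 12.7704 mm/d equivalent
ET₀ = 0.0023 × 12.7704 × (25.65 + 17.8) × √11.9 = 0.0023 × 12.7704 × 43.45 × 3.4496 = 4.4024 mm/d
ETc = Kc × ET₀ = 1.11 × 4.4024 = 4.8867 mm/d
Crop demand D = ETc × 10 d = 4.8867 × 10 = 48.867 mm
D − Pe = 48.867 − 19.3 = 29.567 mm

29.6 mm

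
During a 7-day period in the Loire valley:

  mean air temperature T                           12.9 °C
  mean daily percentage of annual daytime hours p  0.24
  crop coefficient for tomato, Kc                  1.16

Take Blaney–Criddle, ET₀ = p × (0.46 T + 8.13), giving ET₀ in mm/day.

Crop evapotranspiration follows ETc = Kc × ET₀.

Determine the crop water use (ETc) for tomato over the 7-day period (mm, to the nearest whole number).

27 mm

ET₀ = 0.24 × (0.46 × 12.9 + 8.13) = 0.24 × 14.064 = 3.3754 mm/d
ETc = Kc × ET₀ = 1.16 × 3.3754 = 3.9155 mm/d
Over 7 days: 3.9155 × 7 = 27.409 mm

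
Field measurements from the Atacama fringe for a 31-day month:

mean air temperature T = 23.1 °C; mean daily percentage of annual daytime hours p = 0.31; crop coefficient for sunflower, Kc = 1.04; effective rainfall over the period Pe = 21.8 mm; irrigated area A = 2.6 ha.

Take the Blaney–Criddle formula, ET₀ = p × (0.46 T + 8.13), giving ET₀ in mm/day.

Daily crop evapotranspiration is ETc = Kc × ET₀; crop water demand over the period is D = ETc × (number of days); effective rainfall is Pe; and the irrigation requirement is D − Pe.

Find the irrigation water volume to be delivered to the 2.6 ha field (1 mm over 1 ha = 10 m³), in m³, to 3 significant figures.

4310 m³

ET₀ = 0.31 × (0.46 × 23.1 + 8.13) = 0.31 × 18.756 = 5.8144 mm/d
ETc = Kc × ET₀ = 1.04 × 5.8144 = 6.0470 mm/d
Crop demand D = ETc × 31 d = 6.0470 × 31 = 187.457 mm
D − Pe = 187.457 − 21.8 = 165.657 mm
Volume = 165.657 mm × 2.6 ha × 10 = 4307.1 m³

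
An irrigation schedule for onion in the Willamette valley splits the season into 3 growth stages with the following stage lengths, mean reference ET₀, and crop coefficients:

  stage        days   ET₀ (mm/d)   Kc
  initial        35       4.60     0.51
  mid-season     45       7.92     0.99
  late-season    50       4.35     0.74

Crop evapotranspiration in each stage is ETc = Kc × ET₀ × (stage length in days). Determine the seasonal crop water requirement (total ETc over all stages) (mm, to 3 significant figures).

596 mm

initial: 0.51 × 4.60 × 35 = 82.11 mm
mid-season: 0.99 × 7.92 × 45 = 352.84 mm
late-season: 0.74 × 4.35 × 50 = 160.95 mm
Seasonal total = 595.90 mm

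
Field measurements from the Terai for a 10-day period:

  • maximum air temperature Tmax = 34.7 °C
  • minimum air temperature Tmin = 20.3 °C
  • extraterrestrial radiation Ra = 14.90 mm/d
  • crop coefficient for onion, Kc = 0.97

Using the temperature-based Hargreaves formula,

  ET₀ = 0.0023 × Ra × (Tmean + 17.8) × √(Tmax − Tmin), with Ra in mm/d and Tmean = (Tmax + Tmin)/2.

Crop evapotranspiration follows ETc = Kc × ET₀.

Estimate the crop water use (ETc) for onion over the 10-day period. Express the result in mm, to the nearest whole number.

Tmean = (34.7 + 20.3)/2 = 27.50 °C
ET₀ = 0.0023 × 14.90 × (27.50 + 17.8) × √14.4 = 0.0023 × 14.90 × 45.30 × 3.7947 = 5.8910 mm/d
ETc = Kc × ET₀ = 0.97 × 5.8910 = 5.7143 mm/d
Over 10 days: 5.7143 × 10 = 57.143 mm

57 mm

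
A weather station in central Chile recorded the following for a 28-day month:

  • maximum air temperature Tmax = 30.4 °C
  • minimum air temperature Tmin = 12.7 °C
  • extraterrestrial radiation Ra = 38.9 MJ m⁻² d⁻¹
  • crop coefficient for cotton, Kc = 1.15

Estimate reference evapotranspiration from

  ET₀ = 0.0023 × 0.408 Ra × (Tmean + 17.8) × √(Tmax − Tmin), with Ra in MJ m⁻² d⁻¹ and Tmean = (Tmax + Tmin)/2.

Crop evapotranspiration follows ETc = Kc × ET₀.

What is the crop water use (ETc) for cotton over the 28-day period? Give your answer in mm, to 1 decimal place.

194.6 mm

Tmean = (30.4 + 12.7)/2 = 21.55 °C
0.408 Ra = 0.408 × 38.9 = 15.8712 mm/d equivalent
ET₀ = 0.0023 × 15.8712 × (21.55 + 17.8) × √17.7 = 0.0023 × 15.8712 × 39.35 × 4.2071 = 6.0432 mm/d
ETc = Kc × ET₀ = 1.15 × 6.0432 = 6.9497 mm/d
Over 28 days: 6.9497 × 28 = 194.592 mm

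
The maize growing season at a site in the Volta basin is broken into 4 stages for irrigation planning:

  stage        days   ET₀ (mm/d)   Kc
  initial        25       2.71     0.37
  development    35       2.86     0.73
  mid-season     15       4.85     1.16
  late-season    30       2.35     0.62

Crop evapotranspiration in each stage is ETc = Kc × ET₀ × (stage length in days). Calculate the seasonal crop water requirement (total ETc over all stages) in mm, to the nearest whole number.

initial: 0.37 × 2.71 × 25 = 25.07 mm
development: 0.73 × 2.86 × 35 = 73.07 mm
mid-season: 1.16 × 4.85 × 15 = 84.39 mm
late-season: 0.62 × 2.35 × 30 = 43.71 mm
Seasonal total = 226.24 mm

226 mm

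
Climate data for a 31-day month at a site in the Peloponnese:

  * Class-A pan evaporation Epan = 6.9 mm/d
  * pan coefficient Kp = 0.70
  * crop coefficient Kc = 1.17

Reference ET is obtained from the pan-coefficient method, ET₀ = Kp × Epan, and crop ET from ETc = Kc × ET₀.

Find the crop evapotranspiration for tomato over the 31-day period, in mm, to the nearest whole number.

175 mm

ET₀ = 0.70 × 6.9 = 4.8300 mm/d
ETc = Kc × ET₀ = 1.17 × 4.8300 = 5.6511 mm/d
Over 31 days: 5.6511 × 31 = 175.184 mm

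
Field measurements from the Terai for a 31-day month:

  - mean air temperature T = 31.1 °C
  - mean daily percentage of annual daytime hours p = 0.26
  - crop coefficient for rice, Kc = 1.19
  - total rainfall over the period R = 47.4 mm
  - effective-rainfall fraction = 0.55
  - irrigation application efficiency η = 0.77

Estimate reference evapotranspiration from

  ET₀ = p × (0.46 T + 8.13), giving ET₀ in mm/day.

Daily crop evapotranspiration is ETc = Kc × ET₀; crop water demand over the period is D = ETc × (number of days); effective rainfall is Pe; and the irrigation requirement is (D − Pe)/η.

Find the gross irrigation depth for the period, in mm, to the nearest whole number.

246 mm

ET₀ = 0.26 × (0.46 × 31.1 + 8.13) = 0.26 × 22.436 = 5.8334 mm/d
ETc = Kc × ET₀ = 1.19 × 5.8334 = 6.9417 mm/d
Crop demand D = ETc × 31 d = 6.9417 × 31 = 215.193 mm
Pe = 0.55 × 47.4 = 26.070 mm
D − Pe = 215.193 − 26.070 = 189.123 mm
Gross irrigation = 189.123 / 0.77 = 245.614 mm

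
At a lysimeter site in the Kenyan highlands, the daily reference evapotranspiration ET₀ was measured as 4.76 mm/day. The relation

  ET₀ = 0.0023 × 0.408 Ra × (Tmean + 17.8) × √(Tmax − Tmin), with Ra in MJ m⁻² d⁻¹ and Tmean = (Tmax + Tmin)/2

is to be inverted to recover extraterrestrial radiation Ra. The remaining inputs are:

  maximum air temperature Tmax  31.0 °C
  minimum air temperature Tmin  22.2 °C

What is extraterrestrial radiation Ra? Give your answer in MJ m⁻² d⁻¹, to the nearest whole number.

39 MJ m⁻² d⁻¹

Tmean = (31.0+22.2)/2 = 26.60 °C; ΔT = 8.8
Ra = ET₀ / [0.0023 × 0.408 × (Tmean+17.8) × √ΔT]
   = 4.76 / (0.0023 × 0.408 × 44.40 × 2.9665) = 38.512 MJ m⁻² d⁻¹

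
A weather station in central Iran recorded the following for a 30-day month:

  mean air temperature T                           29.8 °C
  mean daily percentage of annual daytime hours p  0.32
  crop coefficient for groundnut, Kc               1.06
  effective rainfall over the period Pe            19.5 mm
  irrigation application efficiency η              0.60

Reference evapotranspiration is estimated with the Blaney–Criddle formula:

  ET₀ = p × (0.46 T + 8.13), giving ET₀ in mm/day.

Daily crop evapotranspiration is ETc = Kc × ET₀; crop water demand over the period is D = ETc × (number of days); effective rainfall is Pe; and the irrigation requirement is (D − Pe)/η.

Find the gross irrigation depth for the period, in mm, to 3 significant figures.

ET₀ = 0.32 × (0.46 × 29.8 + 8.13) = 0.32 × 21.838 = 6.9882 mm/d
ETc = Kc × ET₀ = 1.06 × 6.9882 = 7.4075 mm/d
Crop demand D = ETc × 30 d = 7.4075 × 30 = 222.225 mm
D − Pe = 222.225 − 19.5 = 202.725 mm
Gross irrigation = 202.725 / 0.60 = 337.875 mm

338 mm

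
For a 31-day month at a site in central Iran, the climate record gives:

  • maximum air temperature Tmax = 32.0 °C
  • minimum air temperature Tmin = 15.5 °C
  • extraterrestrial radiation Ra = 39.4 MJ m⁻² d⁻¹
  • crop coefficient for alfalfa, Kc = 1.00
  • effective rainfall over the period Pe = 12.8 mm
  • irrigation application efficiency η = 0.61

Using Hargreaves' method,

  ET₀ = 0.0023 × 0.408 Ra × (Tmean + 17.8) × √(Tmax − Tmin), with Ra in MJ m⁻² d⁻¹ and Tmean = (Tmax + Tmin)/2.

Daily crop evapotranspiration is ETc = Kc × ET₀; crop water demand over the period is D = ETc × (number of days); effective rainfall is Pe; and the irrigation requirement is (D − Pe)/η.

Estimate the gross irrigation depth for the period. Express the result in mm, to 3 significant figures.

Tmean = (32.0 + 15.5)/2 = 23.75 °C
0.408 Ra = 0.408 × 39.4 = 16.0752 mm/d equivalent
ET₀ = 0.0023 × 16.0752 × (23.75 + 17.8) × √16.5 = 0.0023 × 16.0752 × 41.55 × 4.0620 = 6.2402 mm/d
ETc = Kc × ET₀ = 1.00 × 6.2402 = 6.2402 mm/d
Crop demand D = ETc × 31 d = 6.2402 × 31 = 193.446 mm
D − Pe = 193.446 − 12.8 = 180.646 mm
Gross irrigation = 180.646 / 0.61 = 296.141 mm

296 mm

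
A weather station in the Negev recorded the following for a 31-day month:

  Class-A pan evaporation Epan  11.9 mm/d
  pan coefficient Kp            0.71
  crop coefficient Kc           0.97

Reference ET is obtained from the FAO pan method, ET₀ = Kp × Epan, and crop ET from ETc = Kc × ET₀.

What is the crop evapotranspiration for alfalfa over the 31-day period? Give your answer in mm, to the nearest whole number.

254 mm

ET₀ = 0.71 × 11.9 = 8.4490 mm/d
ETc = Kc × ET₀ = 0.97 × 8.4490 = 8.1955 mm/d
Over 31 days: 8.1955 × 31 = 254.061 mm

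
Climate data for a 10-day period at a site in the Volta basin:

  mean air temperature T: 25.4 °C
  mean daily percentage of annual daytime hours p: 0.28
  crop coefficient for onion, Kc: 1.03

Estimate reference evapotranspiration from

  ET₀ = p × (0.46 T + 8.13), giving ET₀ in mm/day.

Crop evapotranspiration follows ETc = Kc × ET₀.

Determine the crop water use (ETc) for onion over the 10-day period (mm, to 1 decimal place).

57.1 mm

ET₀ = 0.28 × (0.46 × 25.4 + 8.13) = 0.28 × 19.814 = 5.5479 mm/d
ETc = Kc × ET₀ = 1.03 × 5.5479 = 5.7143 mm/d
Over 10 days: 5.7143 × 10 = 57.143 mm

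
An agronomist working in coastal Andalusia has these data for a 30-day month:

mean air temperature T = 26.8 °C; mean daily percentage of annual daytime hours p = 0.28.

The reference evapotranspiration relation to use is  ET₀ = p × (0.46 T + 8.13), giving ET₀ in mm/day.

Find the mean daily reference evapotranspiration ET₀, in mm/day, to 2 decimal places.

5.73 mm/day

ET₀ = 0.28 × (0.46 × 26.8 + 8.13) = 0.28 × 20.458 = 5.7282 mm/d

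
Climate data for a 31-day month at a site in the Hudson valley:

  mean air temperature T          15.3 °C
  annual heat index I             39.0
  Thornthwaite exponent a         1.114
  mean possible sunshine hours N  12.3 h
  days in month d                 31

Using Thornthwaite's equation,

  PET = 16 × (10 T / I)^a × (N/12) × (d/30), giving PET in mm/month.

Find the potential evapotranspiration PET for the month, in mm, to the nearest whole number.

10T/I = 10 × 15.3 / 39.0 = 3.9231
(10T/I)^a = 3.9231^1.114 = 4.5846
Uncorrected PET = 16 × 4.5846 = 73.354 mm
Correction = (N/12)(d/30) = (12.3/12)(31/30) = 1.0592
PET = 73.354 × 1.0592 = 77.697 mm/month

78 mm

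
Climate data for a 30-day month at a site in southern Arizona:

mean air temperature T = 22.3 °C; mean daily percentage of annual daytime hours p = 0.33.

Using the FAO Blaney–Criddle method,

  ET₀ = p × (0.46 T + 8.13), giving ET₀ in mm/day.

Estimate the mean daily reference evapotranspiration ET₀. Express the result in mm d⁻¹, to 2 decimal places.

6.07 mm d⁻¹

ET₀ = 0.33 × (0.46 × 22.3 + 8.13) = 0.33 × 18.388 = 6.0680 mm/d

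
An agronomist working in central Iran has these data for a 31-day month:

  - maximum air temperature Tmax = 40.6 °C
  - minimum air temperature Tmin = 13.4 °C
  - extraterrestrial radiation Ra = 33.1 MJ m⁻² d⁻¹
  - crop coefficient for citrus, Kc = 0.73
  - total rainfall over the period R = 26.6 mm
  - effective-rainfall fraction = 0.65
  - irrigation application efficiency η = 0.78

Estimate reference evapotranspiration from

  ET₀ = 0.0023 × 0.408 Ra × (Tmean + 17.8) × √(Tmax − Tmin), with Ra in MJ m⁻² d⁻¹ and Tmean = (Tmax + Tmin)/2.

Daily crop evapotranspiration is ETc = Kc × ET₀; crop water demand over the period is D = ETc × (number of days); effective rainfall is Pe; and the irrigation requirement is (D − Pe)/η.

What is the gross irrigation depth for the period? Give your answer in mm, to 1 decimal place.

188.4 mm

Tmean = (40.6 + 13.4)/2 = 27.00 °C
0.408 Ra = 0.408 × 33.1 = 13.5048 mm/d equivalent
ET₀ = 0.0023 × 13.5048 × (27.00 + 17.8) × √27.2 = 0.0023 × 13.5048 × 44.80 × 5.2154 = 7.2574 mm/d
ETc = Kc × ET₀ = 0.73 × 7.2574 = 5.2979 mm/d
Crop demand D = ETc × 31 d = 5.2979 × 31 = 164.235 mm
Pe = 0.65 × 26.6 = 17.290 mm
D − Pe = 164.235 − 17.290 = 146.945 mm
Gross irrigation = 146.945 / 0.78 = 188.391 mm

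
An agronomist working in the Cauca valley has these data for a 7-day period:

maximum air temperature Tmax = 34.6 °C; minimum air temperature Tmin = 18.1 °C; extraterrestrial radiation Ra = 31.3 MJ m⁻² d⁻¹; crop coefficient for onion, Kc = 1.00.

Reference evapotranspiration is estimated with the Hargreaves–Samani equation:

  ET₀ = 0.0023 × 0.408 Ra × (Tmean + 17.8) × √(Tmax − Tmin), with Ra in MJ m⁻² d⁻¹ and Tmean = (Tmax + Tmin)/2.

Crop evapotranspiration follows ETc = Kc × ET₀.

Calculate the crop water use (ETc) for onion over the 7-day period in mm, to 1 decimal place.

Tmean = (34.6 + 18.1)/2 = 26.35 °C
0.408 Ra = 0.408 × 31.3 = 12.7704 mm/d equivalent
ET₀ = 0.0023 × 12.7704 × (26.35 + 17.8) × √16.5 = 0.0023 × 12.7704 × 44.15 × 4.0620 = 5.2675 mm/d
ETc = Kc × ET₀ = 1.00 × 5.2675 = 5.2675 mm/d
Over 7 days: 5.2675 × 7 = 36.873 mm

36.9 mm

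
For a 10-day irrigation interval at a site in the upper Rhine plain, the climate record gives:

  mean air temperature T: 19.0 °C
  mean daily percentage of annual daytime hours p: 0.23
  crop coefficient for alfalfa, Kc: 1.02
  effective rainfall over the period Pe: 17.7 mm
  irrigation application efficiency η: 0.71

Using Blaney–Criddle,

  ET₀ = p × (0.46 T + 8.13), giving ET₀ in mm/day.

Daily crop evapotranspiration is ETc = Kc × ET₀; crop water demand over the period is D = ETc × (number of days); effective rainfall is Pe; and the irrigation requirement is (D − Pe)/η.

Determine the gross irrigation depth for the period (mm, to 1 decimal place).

ET₀ = 0.23 × (0.46 × 19.0 + 8.13) = 0.23 × 16.870 = 3.8801 mm/d
ETc = Kc × ET₀ = 1.02 × 3.8801 = 3.9577 mm/d
Crop demand D = ETc × 10 d = 3.9577 × 10 = 39.577 mm
D − Pe = 39.577 − 17.7 = 21.877 mm
Gross irrigation = 21.877 / 0.71 = 30.813 mm

30.8 mm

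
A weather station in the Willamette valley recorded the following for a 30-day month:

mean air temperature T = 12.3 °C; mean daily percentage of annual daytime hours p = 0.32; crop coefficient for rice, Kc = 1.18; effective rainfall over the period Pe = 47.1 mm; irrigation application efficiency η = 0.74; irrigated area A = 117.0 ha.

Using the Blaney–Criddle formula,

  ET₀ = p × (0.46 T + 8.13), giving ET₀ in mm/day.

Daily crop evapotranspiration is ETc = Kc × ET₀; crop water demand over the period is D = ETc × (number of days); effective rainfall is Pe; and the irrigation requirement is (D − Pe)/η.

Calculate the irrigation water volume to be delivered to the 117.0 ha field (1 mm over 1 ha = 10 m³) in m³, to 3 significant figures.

172000 m³

ET₀ = 0.32 × (0.46 × 12.3 + 8.13) = 0.32 × 13.788 = 4.4122 mm/d
ETc = Kc × ET₀ = 1.18 × 4.4122 = 5.2064 mm/d
Crop demand D = ETc × 30 d = 5.2064 × 30 = 156.192 mm
D − Pe = 156.192 − 47.1 = 109.092 mm
Gross irrigation = 109.092 / 0.74 = 147.422 mm
Volume = 147.422 mm × 117.0 ha × 10 = 172483.7 m³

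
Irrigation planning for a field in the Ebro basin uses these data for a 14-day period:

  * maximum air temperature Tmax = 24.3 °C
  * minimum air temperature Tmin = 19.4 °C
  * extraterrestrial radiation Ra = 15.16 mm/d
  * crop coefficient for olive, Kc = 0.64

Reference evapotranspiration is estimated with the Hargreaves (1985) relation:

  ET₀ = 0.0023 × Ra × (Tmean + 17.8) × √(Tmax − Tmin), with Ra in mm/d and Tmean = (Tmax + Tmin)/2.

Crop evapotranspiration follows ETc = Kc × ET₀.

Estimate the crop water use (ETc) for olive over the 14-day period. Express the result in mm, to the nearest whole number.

27 mm

Tmean = (24.3 + 19.4)/2 = 21.85 °C
ET₀ = 0.0023 × 15.16 × (21.85 + 17.8) × √4.9 = 0.0023 × 15.16 × 39.65 × 2.2136 = 3.0603 mm/d
ETc = Kc × ET₀ = 0.64 × 3.0603 = 1.9586 mm/d
Over 14 days: 1.9586 × 14 = 27.420 mm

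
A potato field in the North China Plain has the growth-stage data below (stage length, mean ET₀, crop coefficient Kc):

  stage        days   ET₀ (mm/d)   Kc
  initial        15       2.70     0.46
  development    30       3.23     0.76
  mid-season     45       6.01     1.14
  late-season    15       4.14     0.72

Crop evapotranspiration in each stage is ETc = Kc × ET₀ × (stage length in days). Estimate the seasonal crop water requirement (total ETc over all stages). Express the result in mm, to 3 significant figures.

initial: 0.46 × 2.70 × 15 = 18.63 mm
development: 0.76 × 3.23 × 30 = 73.64 mm
mid-season: 1.14 × 6.01 × 45 = 308.31 mm
late-season: 0.72 × 4.14 × 15 = 44.71 mm
Seasonal total = 445.29 mm

445 mm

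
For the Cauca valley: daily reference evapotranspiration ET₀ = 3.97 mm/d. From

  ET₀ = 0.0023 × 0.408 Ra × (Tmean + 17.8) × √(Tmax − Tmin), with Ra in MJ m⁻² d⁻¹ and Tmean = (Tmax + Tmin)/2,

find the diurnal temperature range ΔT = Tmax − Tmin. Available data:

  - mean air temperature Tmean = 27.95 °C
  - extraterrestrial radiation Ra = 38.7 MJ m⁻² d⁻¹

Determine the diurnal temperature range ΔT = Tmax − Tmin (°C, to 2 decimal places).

√ΔT = ET₀ / [0.0023 × 0.408 × Ra × (Tmean+17.8)] = 3.97 / (0.0023 × 15.7896 × 45.75) = 2.3895
ΔT = 2.3895² = 5.710 °C

5.71 °C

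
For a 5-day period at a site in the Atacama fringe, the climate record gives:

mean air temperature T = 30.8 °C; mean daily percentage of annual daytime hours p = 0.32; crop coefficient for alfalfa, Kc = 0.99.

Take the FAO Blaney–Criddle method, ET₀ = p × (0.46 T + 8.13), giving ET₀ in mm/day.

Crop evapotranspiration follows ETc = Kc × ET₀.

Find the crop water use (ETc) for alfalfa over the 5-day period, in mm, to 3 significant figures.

35.3 mm

ET₀ = 0.32 × (0.46 × 30.8 + 8.13) = 0.32 × 22.298 = 7.1354 mm/d
ETc = Kc × ET₀ = 0.99 × 7.1354 = 7.0640 mm/d
Over 5 days: 7.0640 × 5 = 35.320 mm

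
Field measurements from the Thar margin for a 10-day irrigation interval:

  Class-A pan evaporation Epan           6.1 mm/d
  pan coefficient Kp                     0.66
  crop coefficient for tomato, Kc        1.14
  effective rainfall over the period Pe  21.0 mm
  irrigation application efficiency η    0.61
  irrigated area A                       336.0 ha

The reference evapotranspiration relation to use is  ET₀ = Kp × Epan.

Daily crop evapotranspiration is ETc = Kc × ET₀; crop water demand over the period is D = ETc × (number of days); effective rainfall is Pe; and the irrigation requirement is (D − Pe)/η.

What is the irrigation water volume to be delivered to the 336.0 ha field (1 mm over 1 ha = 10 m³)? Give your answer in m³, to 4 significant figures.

137100 m³

ET₀ = 0.66 × 6.1 = 4.0260 mm/d
ETc = Kc × ET₀ = 1.14 × 4.0260 = 4.5896 mm/d
Crop demand D = ETc × 10 d = 4.5896 × 10 = 45.896 mm
D − Pe = 45.896 − 21.0 = 24.896 mm
Gross irrigation = 24.896 / 0.61 = 40.813 mm
Volume = 40.813 mm × 336.0 ha × 10 = 137131.7 m³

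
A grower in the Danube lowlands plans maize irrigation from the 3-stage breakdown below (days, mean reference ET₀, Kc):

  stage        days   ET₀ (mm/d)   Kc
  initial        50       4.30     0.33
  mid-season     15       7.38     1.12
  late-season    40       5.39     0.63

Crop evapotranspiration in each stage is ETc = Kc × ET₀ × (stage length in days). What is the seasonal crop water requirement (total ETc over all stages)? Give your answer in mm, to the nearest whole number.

initial: 0.33 × 4.30 × 50 = 70.95 mm
mid-season: 1.12 × 7.38 × 15 = 123.98 mm
late-season: 0.63 × 5.39 × 40 = 135.83 mm
Seasonal total = 330.76 mm

331 mm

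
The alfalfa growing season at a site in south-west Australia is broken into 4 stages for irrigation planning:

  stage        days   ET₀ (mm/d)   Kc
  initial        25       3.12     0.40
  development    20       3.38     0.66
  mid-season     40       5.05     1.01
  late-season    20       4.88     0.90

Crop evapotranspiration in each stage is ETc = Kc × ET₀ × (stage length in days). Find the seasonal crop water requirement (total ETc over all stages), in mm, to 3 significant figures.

368 mm

initial: 0.40 × 3.12 × 25 = 31.20 mm
development: 0.66 × 3.38 × 20 = 44.62 mm
mid-season: 1.01 × 5.05 × 40 = 204.02 mm
late-season: 0.90 × 4.88 × 20 = 87.84 mm
Seasonal total = 367.68 mm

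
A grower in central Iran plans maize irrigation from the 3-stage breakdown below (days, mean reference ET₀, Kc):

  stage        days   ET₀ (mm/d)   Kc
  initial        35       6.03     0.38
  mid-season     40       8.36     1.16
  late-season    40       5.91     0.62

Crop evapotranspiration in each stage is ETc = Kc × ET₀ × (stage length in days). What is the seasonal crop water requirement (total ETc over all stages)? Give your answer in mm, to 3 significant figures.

initial: 0.38 × 6.03 × 35 = 80.20 mm
mid-season: 1.16 × 8.36 × 40 = 387.90 mm
late-season: 0.62 × 5.91 × 40 = 146.57 mm
Seasonal total = 614.67 mm

615 mm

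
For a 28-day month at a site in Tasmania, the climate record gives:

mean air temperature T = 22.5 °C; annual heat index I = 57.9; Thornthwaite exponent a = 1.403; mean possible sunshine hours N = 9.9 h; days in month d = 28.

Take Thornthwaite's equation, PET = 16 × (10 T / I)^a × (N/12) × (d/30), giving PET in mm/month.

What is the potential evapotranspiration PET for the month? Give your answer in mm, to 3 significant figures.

82.7 mm

10T/I = 10 × 22.5 / 57.9 = 3.8860
(10T/I)^a = 3.8860^1.403 = 6.7154
Uncorrected PET = 16 × 6.7154 = 107.446 mm
Correction = (N/12)(d/30) = (9.9/12)(28/30) = 0.7700
PET = 107.446 × 0.7700 = 82.733 mm/month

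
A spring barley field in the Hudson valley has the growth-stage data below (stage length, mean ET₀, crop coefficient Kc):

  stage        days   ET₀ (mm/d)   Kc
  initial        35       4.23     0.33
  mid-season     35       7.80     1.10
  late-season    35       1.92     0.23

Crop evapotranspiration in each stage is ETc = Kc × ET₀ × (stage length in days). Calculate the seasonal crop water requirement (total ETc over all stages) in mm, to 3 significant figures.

365 mm

initial: 0.33 × 4.23 × 35 = 48.86 mm
mid-season: 1.10 × 7.80 × 35 = 300.30 mm
late-season: 0.23 × 1.92 × 35 = 15.46 mm
Seasonal total = 364.62 mm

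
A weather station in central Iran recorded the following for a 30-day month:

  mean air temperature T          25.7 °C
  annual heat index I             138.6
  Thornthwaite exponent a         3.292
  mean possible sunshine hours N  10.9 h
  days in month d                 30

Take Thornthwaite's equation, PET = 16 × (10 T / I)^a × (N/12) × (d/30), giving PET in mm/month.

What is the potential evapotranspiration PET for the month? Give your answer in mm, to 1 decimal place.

10T/I = 10 × 25.7 / 138.6 = 1.8543
(10T/I)^a = 1.8543^3.292 = 7.6357
Uncorrected PET = 16 × 7.6357 = 122.171 mm
Correction = (N/12)(d/30) = (10.9/12)(30/30) = 0.9083
PET = 122.171 × 0.9083 = 110.968 mm/month

111.0 mm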